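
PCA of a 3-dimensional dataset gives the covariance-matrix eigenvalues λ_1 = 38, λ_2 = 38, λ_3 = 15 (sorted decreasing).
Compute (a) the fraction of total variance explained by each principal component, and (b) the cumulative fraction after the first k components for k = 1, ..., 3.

Step 1 — total variance = trace(Sigma) = Σ λ_i = 38 + 38 + 15 = 91.

Step 2 — fraction explained by component i = λ_i / Σ λ:
  PC1: 38/91 = 0.4176
  PC2: 38/91 = 0.4176
  PC3: 15/91 = 0.1648

Step 3 — cumulative fraction after k components = (λ_1 + ... + λ_k) / Σ λ:
  k = 1: 38/91 = 0.4176
  k = 2: (38 + 38)/91 = 76/91 = 0.8352
  k = 3: (38 + 38 + 15)/91 = 91/91 = 1

Summary (fraction, with percent):

explained: PC1 0.4176 (41.76%), PC2 0.4176 (41.76%), PC3 0.1648 (16.48%);  cumulative: 0.4176, 0.8352, 1


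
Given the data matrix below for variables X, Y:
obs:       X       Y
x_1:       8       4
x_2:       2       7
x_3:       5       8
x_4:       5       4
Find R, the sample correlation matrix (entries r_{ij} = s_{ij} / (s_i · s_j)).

Step 1 — column means:
  mean(X) = (8 + 2 + 5 + 5) / 4 = 20/4 = 5
  mean(Y) = (4 + 7 + 8 + 4) / 4 = 23/4 = 5.75

Step 2 — sample variances and covariances s[i,j] = (1/(n-1)) · Σ_k (x_{k,i} - mean_i) · (x_{k,j} - mean_j), with n-1 = 3:
  s[X,X] = ((3)·(3) + (-3)·(-3) + (0)·(0) + (0)·(0)) / 3 = 18/3 = 6
  s[X,Y] = ((3)·(-1.75) + (-3)·(1.25) + (0)·(2.25) + (0)·(-1.75)) / 3 = -9/3 = -3
  s[Y,Y] = ((-1.75)·(-1.75) + (1.25)·(1.25) + (2.25)·(2.25) + (-1.75)·(-1.75)) / 3 = 12.75/3 = 4.25
  Sample standard deviations s_i = √(s[i,i]):
  s(X) = √(6) = 2.4495
  s(Y) = √(4.25) = 2.0616

Step 3 — r_{ij} = s_{ij} / (s_i · s_j):
  r[X,X] = 1 (diagonal).
  r[X,Y] = -3 / (2.4495 · 2.0616) = -3 / 5.0498 = -0.5941
  r[Y,Y] = 1 (diagonal).

R is symmetric with unit diagonal. Assembling:

R = [[1, -0.5941],
 [-0.5941, 1]]


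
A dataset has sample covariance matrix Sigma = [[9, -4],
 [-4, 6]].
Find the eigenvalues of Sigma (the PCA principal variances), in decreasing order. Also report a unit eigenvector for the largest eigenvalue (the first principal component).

Step 1 — characteristic polynomial of 2×2 Sigma:
  det(Sigma - λI) = λ² - trace · λ + det = 0.
  trace = 9 + 6 = 15, det = 9·6 - (-4)² = 38.
Step 2 — discriminant:
  Δ = trace² - 4·det = 225 - 152 = 73.
Step 3 — eigenvalues:
  λ = (trace ± √Δ)/2 = (15 ± 8.544)/2,
  λ_1 = 11.772,  λ_2 = 3.228.

Step 4 — unit eigenvector for λ_1: solve (Sigma - λ_1 I)v = 0. First row:
  (9 - 11.772)·v_x + (-4)·v_y = 0, i.e. (-2.772)·v_x + (-4)·v_y = 0,
  so v ∝ (b, λ_1 - a) = (-4, 2.772); multiply by -1 so the first entry is positive: u = (4, -2.772).
  ||u|| = √((4)² + (-2.772)²) = √(23.684) ≈ 4.8666,
  v_1 = u/||u|| ≈ (0.8219, -0.5696) (||v_1|| = 1).

λ_1 = 11.772,  λ_2 = 3.228;  v_1 ≈ (0.8219, -0.5696)


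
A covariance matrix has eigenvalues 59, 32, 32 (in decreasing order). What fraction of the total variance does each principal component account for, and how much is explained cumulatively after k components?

Step 1 — total variance = trace(Sigma) = Σ λ_i = 59 + 32 + 32 = 123.

Step 2 — fraction explained by component i = λ_i / Σ λ:
  PC1: 59/123 = 0.4797
  PC2: 32/123 = 0.2602
  PC3: 32/123 = 0.2602

Step 3 — cumulative fraction after k components = (λ_1 + ... + λ_k) / Σ λ:
  k = 1: 59/123 = 0.4797
  k = 2: (59 + 32)/123 = 91/123 = 0.7398
  k = 3: (59 + 32 + 32)/123 = 123/123 = 1

Summary (fraction, with percent):

explained: PC1 0.4797 (47.97%), PC2 0.2602 (26.02%), PC3 0.2602 (26.02%);  cumulative: 0.4797, 0.7398, 1


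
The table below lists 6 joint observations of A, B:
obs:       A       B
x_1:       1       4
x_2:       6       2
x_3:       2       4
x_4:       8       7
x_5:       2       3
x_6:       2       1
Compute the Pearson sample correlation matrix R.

Step 1 — column means:
  mean(A) = (1 + 6 + 2 + 8 + 2 + 2) / 6 = 21/6 = 3.5
  mean(B) = (4 + 2 + 4 + 7 + 3 + 1) / 6 = 21/6 = 3.5

Step 2 — sample variances and covariances s[i,j] = (1/(n-1)) · Σ_k (x_{k,i} - mean_i) · (x_{k,j} - mean_j), with n-1 = 5:
  s[A,A] = ((-2.5)·(-2.5) + (2.5)·(2.5) + (-1.5)·(-1.5) + (4.5)·(4.5) + (-1.5)·(-1.5) + (-1.5)·(-1.5)) / 5 = 39.5/5 = 7.9
  s[A,B] = ((-2.5)·(0.5) + (2.5)·(-1.5) + (-1.5)·(0.5) + (4.5)·(3.5) + (-1.5)·(-0.5) + (-1.5)·(-2.5)) / 5 = 14.5/5 = 2.9
  s[B,B] = ((0.5)·(0.5) + (-1.5)·(-1.5) + (0.5)·(0.5) + (3.5)·(3.5) + (-0.5)·(-0.5) + (-2.5)·(-2.5)) / 5 = 21.5/5 = 4.3
  Sample standard deviations s_i = √(s[i,i]):
  s(A) = √(7.9) = 2.8107
  s(B) = √(4.3) = 2.0736

Step 3 — r_{ij} = s_{ij} / (s_i · s_j):
  r[A,A] = 1 (diagonal).
  r[A,B] = 2.9 / (2.8107 · 2.0736) = 2.9 / 5.8284 = 0.4976
  r[B,B] = 1 (diagonal).

R is symmetric with unit diagonal. Assembling:

R = [[1, 0.4976],
 [0.4976, 1]]


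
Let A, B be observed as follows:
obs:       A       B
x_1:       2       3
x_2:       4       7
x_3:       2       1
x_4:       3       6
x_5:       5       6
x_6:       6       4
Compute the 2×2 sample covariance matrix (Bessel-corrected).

Step 1 — column means:
  mean(A) = (2 + 4 + 2 + 3 + 5 + 6) / 6 = 22/6 = 3.6667
  mean(B) = (3 + 7 + 1 + 6 + 6 + 4) / 6 = 27/6 = 4.5

Step 2 — sample covariance S[i,j] = (1/(n-1)) · Σ_k (x_{k,i} - mean_i) · (x_{k,j} - mean_j), with n-1 = 5.
  S[A,A] = ((-1.6667)·(-1.6667) + (0.3333)·(0.3333) + (-1.6667)·(-1.6667) + (-0.6667)·(-0.6667) + (1.3333)·(1.3333) + (2.3333)·(2.3333)) / 5 = 13.3333/5 = 2.6667
  S[A,B] = ((-1.6667)·(-1.5) + (0.3333)·(2.5) + (-1.6667)·(-3.5) + (-0.6667)·(1.5) + (1.3333)·(1.5) + (2.3333)·(-0.5)) / 5 = 9/5 = 1.8
  S[B,B] = ((-1.5)·(-1.5) + (2.5)·(2.5) + (-3.5)·(-3.5) + (1.5)·(1.5) + (1.5)·(1.5) + (-0.5)·(-0.5)) / 5 = 25.5/5 = 5.1

S is symmetric (S[j,i] = S[i,j]). Assembling:

S = [[2.6667, 1.8],
 [1.8, 5.1]]


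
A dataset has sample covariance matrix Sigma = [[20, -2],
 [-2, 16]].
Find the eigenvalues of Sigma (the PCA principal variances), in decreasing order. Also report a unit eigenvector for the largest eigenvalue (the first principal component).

Step 1 — characteristic polynomial of 2×2 Sigma:
  det(Sigma - λI) = λ² - trace · λ + det = 0.
  trace = 20 + 16 = 36, det = 20·16 - (-2)² = 316.
Step 2 — discriminant:
  Δ = trace² - 4·det = 1296 - 1264 = 32.
Step 3 — eigenvalues:
  λ = (trace ± √Δ)/2 = (36 ± 5.6569)/2,
  λ_1 = 20.8284,  λ_2 = 15.1716.

Step 4 — unit eigenvector for λ_1: solve (Sigma - λ_1 I)v = 0. First row:
  (20 - 20.8284)·v_x + (-2)·v_y = 0, i.e. (-0.8284)·v_x + (-2)·v_y = 0,
  so v ∝ (b, λ_1 - a) = (-2, 0.8284); multiply by -1 so the first entry is positive: u = (2, -0.8284).
  ||u|| = √((2)² + (-0.8284)²) = √(4.6863) ≈ 2.1648,
  v_1 = u/||u|| ≈ (0.9239, -0.3827) (||v_1|| = 1).

λ_1 = 20.8284,  λ_2 = 15.1716;  v_1 ≈ (0.9239, -0.3827)


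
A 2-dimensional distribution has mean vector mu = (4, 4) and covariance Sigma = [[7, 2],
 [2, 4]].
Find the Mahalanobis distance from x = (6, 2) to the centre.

Step 1 — centre the observation: (x - mu) = (2, -2).

Step 2 — invert Sigma. det(Sigma) = 7·4 - (2)² = 24.
  Sigma^{-1} = (1/det) · [[d, -b], [-b, a]] = [[0.1667, -0.0833],
 [-0.0833, 0.2917]].

Step 3 — form the quadratic (x - mu)^T · Sigma^{-1} · (x - mu):
  Sigma^{-1} · (x - mu) = (0.5, -0.75).
  (x - mu)^T · [Sigma^{-1} · (x - mu)] = (2)·(0.5) + (-2)·(-0.75) = 2.5.

Step 4 — take square root: d = √(2.5) ≈ 1.5811.

d(x, mu) = √(2.5) ≈ 1.5811


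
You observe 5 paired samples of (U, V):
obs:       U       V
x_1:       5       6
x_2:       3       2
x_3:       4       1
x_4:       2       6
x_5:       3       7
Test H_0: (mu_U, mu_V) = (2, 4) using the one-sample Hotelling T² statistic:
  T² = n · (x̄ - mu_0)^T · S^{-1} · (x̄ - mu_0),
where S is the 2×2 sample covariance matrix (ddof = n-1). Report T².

Step 1 — sample mean vector:
  mean(U) = (5 + 3 + 4 + 2 + 3) / 5 = 17/5 = 3.4
  mean(V) = (6 + 2 + 1 + 6 + 7) / 5 = 22/5 = 4.4
  x̄ = (3.4, 4.4),  deviation x̄ - mu_0 = (3.4, 4.4) - (2, 4) = (1.4, 0.4).

Step 2 — sample covariance matrix, S[i,j] = (1/(n-1)) · Σ_k (x_{k,i} - mean_i) · (x_{k,j} - mean_j), divisor n-1 = 4:
  S[U,U] = ((1.6)·(1.6) + (-0.4)·(-0.4) + (0.6)·(0.6) + (-1.4)·(-1.4) + (-0.4)·(-0.4)) / 4 = 5.2/4 = 1.3
  S[U,V] = ((1.6)·(1.6) + (-0.4)·(-2.4) + (0.6)·(-3.4) + (-1.4)·(1.6) + (-0.4)·(2.6)) / 4 = -1.8/4 = -0.45
  S[V,V] = ((1.6)·(1.6) + (-2.4)·(-2.4) + (-3.4)·(-3.4) + (1.6)·(1.6) + (2.6)·(2.6)) / 4 = 29.2/4 = 7.3
  S = [[1.3, -0.45],
 [-0.45, 7.3]].

Step 3 — invert S. det(S) = 1.3·7.3 - (-0.45)² = 9.2875.
  S^{-1} = (1/det) · [[d, -b], [-b, a]] = [[0.786, 0.0485],
 [0.0485, 0.14]].

Step 4 — quadratic form (x̄ - mu_0)^T · S^{-1} · (x̄ - mu_0):
  S^{-1} · (x̄ - mu_0) = (1.1198, 0.1238),
  (x̄ - mu_0)^T · [...] = (1.4)·(1.1198) + (0.4)·(0.1238) = 1.6172.

Step 5 — scale by n: T² = 5 · 1.6172 = 8.0861.

T² ≈ 8.0861


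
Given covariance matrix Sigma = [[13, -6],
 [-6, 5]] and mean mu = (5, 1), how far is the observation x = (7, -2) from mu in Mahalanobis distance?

Step 1 — centre the observation: (x - mu) = (2, -3).

Step 2 — invert Sigma. det(Sigma) = 13·5 - (-6)² = 29.
  Sigma^{-1} = (1/det) · [[d, -b], [-b, a]] = [[0.1724, 0.2069],
 [0.2069, 0.4483]].

Step 3 — form the quadratic (x - mu)^T · Sigma^{-1} · (x - mu):
  Sigma^{-1} · (x - mu) = (-0.2759, -0.931).
  (x - mu)^T · [Sigma^{-1} · (x - mu)] = (2)·(-0.2759) + (-3)·(-0.931) = 2.2414.

Step 4 — take square root: d = √(2.2414) ≈ 1.4971.

d(x, mu) = √(2.2414) ≈ 1.4971


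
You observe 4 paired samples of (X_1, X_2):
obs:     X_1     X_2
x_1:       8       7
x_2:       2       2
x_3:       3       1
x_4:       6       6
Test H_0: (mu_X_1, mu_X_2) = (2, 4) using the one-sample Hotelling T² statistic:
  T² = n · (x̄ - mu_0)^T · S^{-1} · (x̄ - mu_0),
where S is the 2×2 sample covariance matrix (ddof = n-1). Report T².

Step 1 — sample mean vector:
  mean(X_1) = (8 + 2 + 3 + 6) / 4 = 19/4 = 4.75
  mean(X_2) = (7 + 2 + 1 + 6) / 4 = 16/4 = 4
  x̄ = (4.75, 4),  deviation x̄ - mu_0 = (4.75, 4) - (2, 4) = (2.75, 0).

Step 2 — sample covariance matrix, S[i,j] = (1/(n-1)) · Σ_k (x_{k,i} - mean_i) · (x_{k,j} - mean_j), divisor n-1 = 3:
  S[X_1,X_1] = ((3.25)·(3.25) + (-2.75)·(-2.75) + (-1.75)·(-1.75) + (1.25)·(1.25)) / 3 = 22.75/3 = 7.5833
  S[X_1,X_2] = ((3.25)·(3) + (-2.75)·(-2) + (-1.75)·(-3) + (1.25)·(2)) / 3 = 23/3 = 7.6667
  S[X_2,X_2] = ((3)·(3) + (-2)·(-2) + (-3)·(-3) + (2)·(2)) / 3 = 26/3 = 8.6667
  S = [[7.5833, 7.6667],
 [7.6667, 8.6667]].

Step 3 — invert S. det(S) = 7.5833·8.6667 - (7.6667)² = 6.9444.
  S^{-1} = (1/det) · [[d, -b], [-b, a]] = [[1.248, -1.104],
 [-1.104, 1.092]].

Step 4 — quadratic form (x̄ - mu_0)^T · S^{-1} · (x̄ - mu_0):
  S^{-1} · (x̄ - mu_0) = (3.432, -3.036),
  (x̄ - mu_0)^T · [...] = (2.75)·(3.432) + (0)·(-3.036) = 9.438.

Step 5 — scale by n: T² = 4 · 9.438 = 37.752.

T² ≈ 37.752


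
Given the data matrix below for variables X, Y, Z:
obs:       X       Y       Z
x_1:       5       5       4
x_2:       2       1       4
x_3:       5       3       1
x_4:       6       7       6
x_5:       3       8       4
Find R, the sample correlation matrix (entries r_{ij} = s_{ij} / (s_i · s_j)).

Step 1 — column means:
  mean(X) = (5 + 2 + 5 + 6 + 3) / 5 = 21/5 = 4.2
  mean(Y) = (5 + 1 + 3 + 7 + 8) / 5 = 24/5 = 4.8
  mean(Z) = (4 + 4 + 1 + 6 + 4) / 5 = 19/5 = 3.8

Step 2 — sample variances and covariances s[i,j] = (1/(n-1)) · Σ_k (x_{k,i} - mean_i) · (x_{k,j} - mean_j), with n-1 = 4:
  s[X,X] = ((0.8)·(0.8) + (-2.2)·(-2.2) + (0.8)·(0.8) + (1.8)·(1.8) + (-1.2)·(-1.2)) / 4 = 10.8/4 = 2.7
  s[X,Y] = ((0.8)·(0.2) + (-2.2)·(-3.8) + (0.8)·(-1.8) + (1.8)·(2.2) + (-1.2)·(3.2)) / 4 = 7.2/4 = 1.8
  s[X,Z] = ((0.8)·(0.2) + (-2.2)·(0.2) + (0.8)·(-2.8) + (1.8)·(2.2) + (-1.2)·(0.2)) / 4 = 1.2/4 = 0.3
  s[Y,Y] = ((0.2)·(0.2) + (-3.8)·(-3.8) + (-1.8)·(-1.8) + (2.2)·(2.2) + (3.2)·(3.2)) / 4 = 32.8/4 = 8.2
  s[Y,Z] = ((0.2)·(0.2) + (-3.8)·(0.2) + (-1.8)·(-2.8) + (2.2)·(2.2) + (3.2)·(0.2)) / 4 = 9.8/4 = 2.45
  s[Z,Z] = ((0.2)·(0.2) + (0.2)·(0.2) + (-2.8)·(-2.8) + (2.2)·(2.2) + (0.2)·(0.2)) / 4 = 12.8/4 = 3.2
  Sample standard deviations s_i = √(s[i,i]):
  s(X) = √(2.7) = 1.6432
  s(Y) = √(8.2) = 2.8636
  s(Z) = √(3.2) = 1.7889

Step 3 — r_{ij} = s_{ij} / (s_i · s_j):
  r[X,X] = 1 (diagonal).
  r[X,Y] = 1.8 / (1.6432 · 2.8636) = 1.8 / 4.7053 = 0.3825
  r[X,Z] = 0.3 / (1.6432 · 1.7889) = 0.3 / 2.9394 = 0.1021
  r[Y,Y] = 1 (diagonal).
  r[Y,Z] = 2.45 / (2.8636 · 1.7889) = 2.45 / 5.1225 = 0.4783
  r[Z,Z] = 1 (diagonal).

R is symmetric with unit diagonal. Assembling:

R = [[1, 0.3825, 0.1021],
 [0.3825, 1, 0.4783],
 [0.1021, 0.4783, 1]]


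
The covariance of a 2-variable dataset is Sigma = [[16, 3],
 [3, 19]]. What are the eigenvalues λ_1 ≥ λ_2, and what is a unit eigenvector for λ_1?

Step 1 — characteristic polynomial of 2×2 Sigma:
  det(Sigma - λI) = λ² - trace · λ + det = 0.
  trace = 16 + 19 = 35, det = 16·19 - (3)² = 295.
Step 2 — discriminant:
  Δ = trace² - 4·det = 1225 - 1180 = 45.
Step 3 — eigenvalues:
  λ = (trace ± √Δ)/2 = (35 ± 6.7082)/2,
  λ_1 = 20.8541,  λ_2 = 14.1459.

Step 4 — unit eigenvector for λ_1: solve (Sigma - λ_1 I)v = 0. First row:
  (16 - 20.8541)·v_x + (3)·v_y = 0, i.e. (-4.8541)·v_x + (3)·v_y = 0,
  so v ∝ (b, λ_1 - a) = (3, 4.8541) = u.
  ||u|| = √((3)² + (4.8541)²) = √(32.5623) ≈ 5.7063,
  v_1 = u/||u|| ≈ (0.5257, 0.8507) (||v_1|| = 1).

λ_1 = 20.8541,  λ_2 = 14.1459;  v_1 ≈ (0.5257, 0.8507)


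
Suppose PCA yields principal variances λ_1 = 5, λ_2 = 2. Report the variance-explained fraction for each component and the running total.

Step 1 — total variance = trace(Sigma) = Σ λ_i = 5 + 2 = 7.

Step 2 — fraction explained by component i = λ_i / Σ λ:
  PC1: 5/7 = 0.7143
  PC2: 2/7 = 0.2857

Step 3 — cumulative fraction after k components = (λ_1 + ... + λ_k) / Σ λ:
  k = 1: 5/7 = 0.7143
  k = 2: (5 + 2)/7 = 7/7 = 1

Summary (fraction, with percent):

explained: PC1 0.7143 (71.43%), PC2 0.2857 (28.57%);  cumulative: 0.7143, 1


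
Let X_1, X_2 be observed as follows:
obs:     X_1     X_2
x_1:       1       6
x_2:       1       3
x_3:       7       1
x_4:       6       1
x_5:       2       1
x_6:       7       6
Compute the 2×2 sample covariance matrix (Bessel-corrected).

Step 1 — column means:
  mean(X_1) = (1 + 1 + 7 + 6 + 2 + 7) / 6 = 24/6 = 4
  mean(X_2) = (6 + 3 + 1 + 1 + 1 + 6) / 6 = 18/6 = 3

Step 2 — sample covariance S[i,j] = (1/(n-1)) · Σ_k (x_{k,i} - mean_i) · (x_{k,j} - mean_j), with n-1 = 5.
  S[X_1,X_1] = ((-3)·(-3) + (-3)·(-3) + (3)·(3) + (2)·(2) + (-2)·(-2) + (3)·(3)) / 5 = 44/5 = 8.8
  S[X_1,X_2] = ((-3)·(3) + (-3)·(0) + (3)·(-2) + (2)·(-2) + (-2)·(-2) + (3)·(3)) / 5 = -6/5 = -1.2
  S[X_2,X_2] = ((3)·(3) + (0)·(0) + (-2)·(-2) + (-2)·(-2) + (-2)·(-2) + (3)·(3)) / 5 = 30/5 = 6

S is symmetric (S[j,i] = S[i,j]). Assembling:

S = [[8.8, -1.2],
 [-1.2, 6]]


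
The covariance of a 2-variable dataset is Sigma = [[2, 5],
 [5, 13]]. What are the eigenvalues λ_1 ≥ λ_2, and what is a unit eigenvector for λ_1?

Step 1 — characteristic polynomial of 2×2 Sigma:
  det(Sigma - λI) = λ² - trace · λ + det = 0.
  trace = 2 + 13 = 15, det = 2·13 - (5)² = 1.
Step 2 — discriminant:
  Δ = trace² - 4·det = 225 - 4 = 221.
Step 3 — eigenvalues:
  λ = (trace ± √Δ)/2 = (15 ± 14.8661)/2,
  λ_1 = 14.933,  λ_2 = 0.067.

Step 4 — unit eigenvector for λ_1: solve (Sigma - λ_1 I)v = 0. First row:
  (2 - 14.933)·v_x + (5)·v_y = 0, i.e. (-12.933)·v_x + (5)·v_y = 0,
  so v ∝ (b, λ_1 - a) = (5, 12.933) = u.
  ||u|| = √((5)² + (12.933)²) = √(192.2634) ≈ 13.8659,
  v_1 = u/||u|| ≈ (0.3606, 0.9327) (||v_1|| = 1).

λ_1 = 14.933,  λ_2 = 0.067;  v_1 ≈ (0.3606, 0.9327)


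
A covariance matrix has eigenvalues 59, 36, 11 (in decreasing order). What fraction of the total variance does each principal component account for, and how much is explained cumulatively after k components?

Step 1 — total variance = trace(Sigma) = Σ λ_i = 59 + 36 + 11 = 106.

Step 2 — fraction explained by component i = λ_i / Σ λ:
  PC1: 59/106 = 0.5566
  PC2: 36/106 = 0.3396
  PC3: 11/106 = 0.1038

Step 3 — cumulative fraction after k components = (λ_1 + ... + λ_k) / Σ λ:
  k = 1: 59/106 = 0.5566
  k = 2: (59 + 36)/106 = 95/106 = 0.8962
  k = 3: (59 + 36 + 11)/106 = 106/106 = 1

Summary (fraction, with percent):

explained: PC1 0.5566 (55.66%), PC2 0.3396 (33.96%), PC3 0.1038 (10.38%);  cumulative: 0.5566, 0.8962, 1


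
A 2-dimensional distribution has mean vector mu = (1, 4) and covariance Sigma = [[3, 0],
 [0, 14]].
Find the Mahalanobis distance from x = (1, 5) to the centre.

Step 1 — centre the observation: (x - mu) = (0, 1).

Step 2 — invert Sigma. det(Sigma) = 3·14 - (0)² = 42.
  Sigma^{-1} = (1/det) · [[d, -b], [-b, a]] = [[0.3333, 0],
 [0, 0.0714]].

Step 3 — form the quadratic (x - mu)^T · Sigma^{-1} · (x - mu):
  Sigma^{-1} · (x - mu) = (0, 0.0714).
  (x - mu)^T · [Sigma^{-1} · (x - mu)] = (0)·(0) + (1)·(0.0714) = 0.0714.

Step 4 — take square root: d = √(0.0714) ≈ 0.2673.

d(x, mu) = √(0.0714) ≈ 0.2673


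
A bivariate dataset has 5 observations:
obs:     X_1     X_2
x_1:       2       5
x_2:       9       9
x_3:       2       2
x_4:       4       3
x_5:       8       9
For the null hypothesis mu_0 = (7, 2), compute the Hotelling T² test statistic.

Step 1 — sample mean vector:
  mean(X_1) = (2 + 9 + 2 + 4 + 8) / 5 = 25/5 = 5
  mean(X_2) = (5 + 9 + 2 + 3 + 9) / 5 = 28/5 = 5.6
  x̄ = (5, 5.6),  deviation x̄ - mu_0 = (5, 5.6) - (7, 2) = (-2, 3.6).

Step 2 — sample covariance matrix, S[i,j] = (1/(n-1)) · Σ_k (x_{k,i} - mean_i) · (x_{k,j} - mean_j), divisor n-1 = 4:
  S[X_1,X_1] = ((-3)·(-3) + (4)·(4) + (-3)·(-3) + (-1)·(-1) + (3)·(3)) / 4 = 44/4 = 11
  S[X_1,X_2] = ((-3)·(-0.6) + (4)·(3.4) + (-3)·(-3.6) + (-1)·(-2.6) + (3)·(3.4)) / 4 = 39/4 = 9.75
  S[X_2,X_2] = ((-0.6)·(-0.6) + (3.4)·(3.4) + (-3.6)·(-3.6) + (-2.6)·(-2.6) + (3.4)·(3.4)) / 4 = 43.2/4 = 10.8
  S = [[11, 9.75],
 [9.75, 10.8]].

Step 3 — invert S. det(S) = 11·10.8 - (9.75)² = 23.7375.
  S^{-1} = (1/det) · [[d, -b], [-b, a]] = [[0.455, -0.4107],
 [-0.4107, 0.4634]].

Step 4 — quadratic form (x̄ - mu_0)^T · S^{-1} · (x̄ - mu_0):
  S^{-1} · (x̄ - mu_0) = (-2.3886, 2.4897),
  (x̄ - mu_0)^T · [...] = (-2)·(-2.3886) + (3.6)·(2.4897) = 13.7403.

Step 5 — scale by n: T² = 5 · 13.7403 = 68.7014.

T² ≈ 68.7014


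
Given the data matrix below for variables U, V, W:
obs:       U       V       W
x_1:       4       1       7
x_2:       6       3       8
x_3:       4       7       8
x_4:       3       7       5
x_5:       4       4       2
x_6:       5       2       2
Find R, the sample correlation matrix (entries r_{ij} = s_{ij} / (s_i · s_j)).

Step 1 — column means:
  mean(U) = (4 + 6 + 4 + 3 + 4 + 5) / 6 = 26/6 = 4.3333
  mean(V) = (1 + 3 + 7 + 7 + 4 + 2) / 6 = 24/6 = 4
  mean(W) = (7 + 8 + 8 + 5 + 2 + 2) / 6 = 32/6 = 5.3333

Step 2 — sample variances and covariances s[i,j] = (1/(n-1)) · Σ_k (x_{k,i} - mean_i) · (x_{k,j} - mean_j), with n-1 = 5:
  s[U,U] = ((-0.3333)·(-0.3333) + (1.6667)·(1.6667) + (-0.3333)·(-0.3333) + (-1.3333)·(-1.3333) + (-0.3333)·(-0.3333) + (0.6667)·(0.6667)) / 5 = 5.3333/5 = 1.0667
  s[U,V] = ((-0.3333)·(-3) + (1.6667)·(-1) + (-0.3333)·(3) + (-1.3333)·(3) + (-0.3333)·(0) + (0.6667)·(-2)) / 5 = -7/5 = -1.4
  s[U,W] = ((-0.3333)·(1.6667) + (1.6667)·(2.6667) + (-0.3333)·(2.6667) + (-1.3333)·(-0.3333) + (-0.3333)·(-3.3333) + (0.6667)·(-3.3333)) / 5 = 2.3333/5 = 0.4667
  s[V,V] = ((-3)·(-3) + (-1)·(-1) + (3)·(3) + (3)·(3) + (0)·(0) + (-2)·(-2)) / 5 = 32/5 = 6.4
  s[V,W] = ((-3)·(1.6667) + (-1)·(2.6667) + (3)·(2.6667) + (3)·(-0.3333) + (0)·(-3.3333) + (-2)·(-3.3333)) / 5 = 6/5 = 1.2
  s[W,W] = ((1.6667)·(1.6667) + (2.6667)·(2.6667) + (2.6667)·(2.6667) + (-0.3333)·(-0.3333) + (-3.3333)·(-3.3333) + (-3.3333)·(-3.3333)) / 5 = 39.3333/5 = 7.8667
  Sample standard deviations s_i = √(s[i,i]):
  s(U) = √(1.0667) = 1.0328
  s(V) = √(6.4) = 2.5298
  s(W) = √(7.8667) = 2.8048

Step 3 — r_{ij} = s_{ij} / (s_i · s_j):
  r[U,U] = 1 (diagonal).
  r[U,V] = -1.4 / (1.0328 · 2.5298) = -1.4 / 2.6128 = -0.5358
  r[U,W] = 0.4667 / (1.0328 · 2.8048) = 0.4667 / 2.8967 = 0.1611
  r[V,V] = 1 (diagonal).
  r[V,W] = 1.2 / (2.5298 · 2.8048) = 1.2 / 7.0955 = 0.1691
  r[W,W] = 1 (diagonal).

R is symmetric with unit diagonal. Assembling:

R = [[1, -0.5358, 0.1611],
 [-0.5358, 1, 0.1691],
 [0.1611, 0.1691, 1]]


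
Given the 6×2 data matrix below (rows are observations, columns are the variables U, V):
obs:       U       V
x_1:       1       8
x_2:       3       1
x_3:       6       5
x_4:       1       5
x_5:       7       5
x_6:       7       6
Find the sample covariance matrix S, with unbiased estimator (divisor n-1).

Step 1 — column means:
  mean(U) = (1 + 3 + 6 + 1 + 7 + 7) / 6 = 25/6 = 4.1667
  mean(V) = (8 + 1 + 5 + 5 + 5 + 6) / 6 = 30/6 = 5

Step 2 — sample covariance S[i,j] = (1/(n-1)) · Σ_k (x_{k,i} - mean_i) · (x_{k,j} - mean_j), with n-1 = 5.
  S[U,U] = ((-3.1667)·(-3.1667) + (-1.1667)·(-1.1667) + (1.8333)·(1.8333) + (-3.1667)·(-3.1667) + (2.8333)·(2.8333) + (2.8333)·(2.8333)) / 5 = 40.8333/5 = 8.1667
  S[U,V] = ((-3.1667)·(3) + (-1.1667)·(-4) + (1.8333)·(0) + (-3.1667)·(0) + (2.8333)·(0) + (2.8333)·(1)) / 5 = -2/5 = -0.4
  S[V,V] = ((3)·(3) + (-4)·(-4) + (0)·(0) + (0)·(0) + (0)·(0) + (1)·(1)) / 5 = 26/5 = 5.2

S is symmetric (S[j,i] = S[i,j]). Assembling:

S = [[8.1667, -0.4],
 [-0.4, 5.2]]


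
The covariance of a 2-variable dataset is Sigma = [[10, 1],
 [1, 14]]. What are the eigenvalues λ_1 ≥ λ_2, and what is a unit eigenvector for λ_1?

Step 1 — characteristic polynomial of 2×2 Sigma:
  det(Sigma - λI) = λ² - trace · λ + det = 0.
  trace = 10 + 14 = 24, det = 10·14 - (1)² = 139.
Step 2 — discriminant:
  Δ = trace² - 4·det = 576 - 556 = 20.
Step 3 — eigenvalues:
  λ = (trace ± √Δ)/2 = (24 ± 4.4721)/2,
  λ_1 = 14.2361,  λ_2 = 9.7639.

Step 4 — unit eigenvector for λ_1: solve (Sigma - λ_1 I)v = 0. First row:
  (10 - 14.2361)·v_x + (1)·v_y = 0, i.e. (-4.2361)·v_x + (1)·v_y = 0,
  so v ∝ (b, λ_1 - a) = (1, 4.2361) = u.
  ||u|| = √((1)² + (4.2361)²) = √(18.9443) ≈ 4.3525,
  v_1 = u/||u|| ≈ (0.2298, 0.9732) (||v_1|| = 1).

λ_1 = 14.2361,  λ_2 = 9.7639;  v_1 ≈ (0.2298, 0.9732)


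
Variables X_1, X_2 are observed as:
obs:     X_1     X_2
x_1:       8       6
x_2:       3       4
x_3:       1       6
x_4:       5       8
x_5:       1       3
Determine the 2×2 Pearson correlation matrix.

Step 1 — column means:
  mean(X_1) = (8 + 3 + 1 + 5 + 1) / 5 = 18/5 = 3.6
  mean(X_2) = (6 + 4 + 6 + 8 + 3) / 5 = 27/5 = 5.4

Step 2 — sample variances and covariances s[i,j] = (1/(n-1)) · Σ_k (x_{k,i} - mean_i) · (x_{k,j} - mean_j), with n-1 = 4:
  s[X_1,X_1] = ((4.4)·(4.4) + (-0.6)·(-0.6) + (-2.6)·(-2.6) + (1.4)·(1.4) + (-2.6)·(-2.6)) / 4 = 35.2/4 = 8.8
  s[X_1,X_2] = ((4.4)·(0.6) + (-0.6)·(-1.4) + (-2.6)·(0.6) + (1.4)·(2.6) + (-2.6)·(-2.4)) / 4 = 11.8/4 = 2.95
  s[X_2,X_2] = ((0.6)·(0.6) + (-1.4)·(-1.4) + (0.6)·(0.6) + (2.6)·(2.6) + (-2.4)·(-2.4)) / 4 = 15.2/4 = 3.8
  Sample standard deviations s_i = √(s[i,i]):
  s(X_1) = √(8.8) = 2.9665
  s(X_2) = √(3.8) = 1.9494

Step 3 — r_{ij} = s_{ij} / (s_i · s_j):
  r[X_1,X_1] = 1 (diagonal).
  r[X_1,X_2] = 2.95 / (2.9665 · 1.9494) = 2.95 / 5.7827 = 0.5101
  r[X_2,X_2] = 1 (diagonal).

R is symmetric with unit diagonal. Assembling:

R = [[1, 0.5101],
 [0.5101, 1]]


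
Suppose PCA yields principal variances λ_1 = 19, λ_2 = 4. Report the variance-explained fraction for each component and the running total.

Step 1 — total variance = trace(Sigma) = Σ λ_i = 19 + 4 = 23.

Step 2 — fraction explained by component i = λ_i / Σ λ:
  PC1: 19/23 = 0.8261
  PC2: 4/23 = 0.1739

Step 3 — cumulative fraction after k components = (λ_1 + ... + λ_k) / Σ λ:
  k = 1: 19/23 = 0.8261
  k = 2: (19 + 4)/23 = 23/23 = 1

Summary (fraction, with percent):

explained: PC1 0.8261 (82.61%), PC2 0.1739 (17.39%);  cumulative: 0.8261, 1


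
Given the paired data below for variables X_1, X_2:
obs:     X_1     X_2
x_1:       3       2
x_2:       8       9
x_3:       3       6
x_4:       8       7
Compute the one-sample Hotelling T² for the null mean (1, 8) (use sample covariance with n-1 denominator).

Step 1 — sample mean vector:
  mean(X_1) = (3 + 8 + 3 + 8) / 4 = 22/4 = 5.5
  mean(X_2) = (2 + 9 + 6 + 7) / 4 = 24/4 = 6
  x̄ = (5.5, 6),  deviation x̄ - mu_0 = (5.5, 6) - (1, 8) = (4.5, -2).

Step 2 — sample covariance matrix, S[i,j] = (1/(n-1)) · Σ_k (x_{k,i} - mean_i) · (x_{k,j} - mean_j), divisor n-1 = 3:
  S[X_1,X_1] = ((-2.5)·(-2.5) + (2.5)·(2.5) + (-2.5)·(-2.5) + (2.5)·(2.5)) / 3 = 25/3 = 8.3333
  S[X_1,X_2] = ((-2.5)·(-4) + (2.5)·(3) + (-2.5)·(0) + (2.5)·(1)) / 3 = 20/3 = 6.6667
  S[X_2,X_2] = ((-4)·(-4) + (3)·(3) + (0)·(0) + (1)·(1)) / 3 = 26/3 = 8.6667
  S = [[8.3333, 6.6667],
 [6.6667, 8.6667]].

Step 3 — invert S. det(S) = 8.3333·8.6667 - (6.6667)² = 27.7778.
  S^{-1} = (1/det) · [[d, -b], [-b, a]] = [[0.312, -0.24],
 [-0.24, 0.3]].

Step 4 — quadratic form (x̄ - mu_0)^T · S^{-1} · (x̄ - mu_0):
  S^{-1} · (x̄ - mu_0) = (1.884, -1.68),
  (x̄ - mu_0)^T · [...] = (4.5)·(1.884) + (-2)·(-1.68) = 11.838.

Step 5 — scale by n: T² = 4 · 11.838 = 47.352.

T² ≈ 47.352


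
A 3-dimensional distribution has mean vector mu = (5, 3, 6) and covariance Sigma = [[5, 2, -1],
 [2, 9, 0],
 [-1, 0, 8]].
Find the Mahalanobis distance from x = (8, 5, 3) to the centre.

Step 1 — centre the observation: (x - mu) = (3, 2, -3).

Step 2 — invert Sigma (cofactor / det for 3×3, or solve directly):
  Sigma^{-1} = [[0.2257, -0.0502, 0.0282],
 [-0.0502, 0.1223, -0.0063],
 [0.0282, -0.0063, 0.1285]].

Step 3 — form the quadratic (x - mu)^T · Sigma^{-1} · (x - mu):
  Sigma^{-1} · (x - mu) = (0.4922, 0.1129, -0.3135).
  (x - mu)^T · [Sigma^{-1} · (x - mu)] = (3)·(0.4922) + (2)·(0.1129) + (-3)·(-0.3135) = 2.6426.

Step 4 — take square root: d = √(2.6426) ≈ 1.6256.

d(x, mu) = √(2.6426) ≈ 1.6256


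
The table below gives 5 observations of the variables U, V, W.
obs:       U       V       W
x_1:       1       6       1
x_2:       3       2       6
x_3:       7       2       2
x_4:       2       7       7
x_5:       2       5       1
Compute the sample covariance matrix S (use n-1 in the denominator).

Step 1 — column means:
  mean(U) = (1 + 3 + 7 + 2 + 2) / 5 = 15/5 = 3
  mean(V) = (6 + 2 + 2 + 7 + 5) / 5 = 22/5 = 4.4
  mean(W) = (1 + 6 + 2 + 7 + 1) / 5 = 17/5 = 3.4

Step 2 — sample covariance S[i,j] = (1/(n-1)) · Σ_k (x_{k,i} - mean_i) · (x_{k,j} - mean_j), with n-1 = 4.
  S[U,U] = ((-2)·(-2) + (0)·(0) + (4)·(4) + (-1)·(-1) + (-1)·(-1)) / 4 = 22/4 = 5.5
  S[U,V] = ((-2)·(1.6) + (0)·(-2.4) + (4)·(-2.4) + (-1)·(2.6) + (-1)·(0.6)) / 4 = -16/4 = -4
  S[U,W] = ((-2)·(-2.4) + (0)·(2.6) + (4)·(-1.4) + (-1)·(3.6) + (-1)·(-2.4)) / 4 = -2/4 = -0.5
  S[V,V] = ((1.6)·(1.6) + (-2.4)·(-2.4) + (-2.4)·(-2.4) + (2.6)·(2.6) + (0.6)·(0.6)) / 4 = 21.2/4 = 5.3
  S[V,W] = ((1.6)·(-2.4) + (-2.4)·(2.6) + (-2.4)·(-1.4) + (2.6)·(3.6) + (0.6)·(-2.4)) / 4 = 1.2/4 = 0.3
  S[W,W] = ((-2.4)·(-2.4) + (2.6)·(2.6) + (-1.4)·(-1.4) + (3.6)·(3.6) + (-2.4)·(-2.4)) / 4 = 33.2/4 = 8.3

S is symmetric (S[j,i] = S[i,j]). Assembling:

S = [[5.5, -4, -0.5],
 [-4, 5.3, 0.3],
 [-0.5, 0.3, 8.3]]


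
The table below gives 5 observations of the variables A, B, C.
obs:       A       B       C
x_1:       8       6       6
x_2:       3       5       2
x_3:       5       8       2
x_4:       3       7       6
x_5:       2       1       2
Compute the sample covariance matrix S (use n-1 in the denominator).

Step 1 — column means:
  mean(A) = (8 + 3 + 5 + 3 + 2) / 5 = 21/5 = 4.2
  mean(B) = (6 + 5 + 8 + 7 + 1) / 5 = 27/5 = 5.4
  mean(C) = (6 + 2 + 2 + 6 + 2) / 5 = 18/5 = 3.6

Step 2 — sample covariance S[i,j] = (1/(n-1)) · Σ_k (x_{k,i} - mean_i) · (x_{k,j} - mean_j), with n-1 = 4.
  S[A,A] = ((3.8)·(3.8) + (-1.2)·(-1.2) + (0.8)·(0.8) + (-1.2)·(-1.2) + (-2.2)·(-2.2)) / 4 = 22.8/4 = 5.7
  S[A,B] = ((3.8)·(0.6) + (-1.2)·(-0.4) + (0.8)·(2.6) + (-1.2)·(1.6) + (-2.2)·(-4.4)) / 4 = 12.6/4 = 3.15
  S[A,C] = ((3.8)·(2.4) + (-1.2)·(-1.6) + (0.8)·(-1.6) + (-1.2)·(2.4) + (-2.2)·(-1.6)) / 4 = 10.4/4 = 2.6
  S[B,B] = ((0.6)·(0.6) + (-0.4)·(-0.4) + (2.6)·(2.6) + (1.6)·(1.6) + (-4.4)·(-4.4)) / 4 = 29.2/4 = 7.3
  S[B,C] = ((0.6)·(2.4) + (-0.4)·(-1.6) + (2.6)·(-1.6) + (1.6)·(2.4) + (-4.4)·(-1.6)) / 4 = 8.8/4 = 2.2
  S[C,C] = ((2.4)·(2.4) + (-1.6)·(-1.6) + (-1.6)·(-1.6) + (2.4)·(2.4) + (-1.6)·(-1.6)) / 4 = 19.2/4 = 4.8

S is symmetric (S[j,i] = S[i,j]). Assembling:

S = [[5.7, 3.15, 2.6],
 [3.15, 7.3, 2.2],
 [2.6, 2.2, 4.8]]


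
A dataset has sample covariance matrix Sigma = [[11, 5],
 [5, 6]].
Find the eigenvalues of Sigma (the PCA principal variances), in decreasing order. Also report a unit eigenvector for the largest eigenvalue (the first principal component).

Step 1 — characteristic polynomial of 2×2 Sigma:
  det(Sigma - λI) = λ² - trace · λ + det = 0.
  trace = 11 + 6 = 17, det = 11·6 - (5)² = 41.
Step 2 — discriminant:
  Δ = trace² - 4·det = 289 - 164 = 125.
Step 3 — eigenvalues:
  λ = (trace ± √Δ)/2 = (17 ± 11.1803)/2,
  λ_1 = 14.0902,  λ_2 = 2.9098.

Step 4 — unit eigenvector for λ_1: solve (Sigma - λ_1 I)v = 0. First row:
  (11 - 14.0902)·v_x + (5)·v_y = 0, i.e. (-3.0902)·v_x + (5)·v_y = 0,
  so v ∝ (b, λ_1 - a) = (5, 3.0902) = u.
  ||u|| = √((5)² + (3.0902)²) = √(34.5492) ≈ 5.8779,
  v_1 = u/||u|| ≈ (0.8507, 0.5257) (||v_1|| = 1).

λ_1 = 14.0902,  λ_2 = 2.9098;  v_1 ≈ (0.8507, 0.5257)


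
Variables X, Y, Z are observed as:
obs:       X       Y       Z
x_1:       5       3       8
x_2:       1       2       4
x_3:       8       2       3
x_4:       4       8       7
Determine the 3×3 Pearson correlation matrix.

Step 1 — column means:
  mean(X) = (5 + 1 + 8 + 4) / 4 = 18/4 = 4.5
  mean(Y) = (3 + 2 + 2 + 8) / 4 = 15/4 = 3.75
  mean(Z) = (8 + 4 + 3 + 7) / 4 = 22/4 = 5.5

Step 2 — sample variances and covariances s[i,j] = (1/(n-1)) · Σ_k (x_{k,i} - mean_i) · (x_{k,j} - mean_j), with n-1 = 3:
  s[X,X] = ((0.5)·(0.5) + (-3.5)·(-3.5) + (3.5)·(3.5) + (-0.5)·(-0.5)) / 3 = 25/3 = 8.3333
  s[X,Y] = ((0.5)·(-0.75) + (-3.5)·(-1.75) + (3.5)·(-1.75) + (-0.5)·(4.25)) / 3 = -2.5/3 = -0.8333
  s[X,Z] = ((0.5)·(2.5) + (-3.5)·(-1.5) + (3.5)·(-2.5) + (-0.5)·(1.5)) / 3 = -3/3 = -1
  s[Y,Y] = ((-0.75)·(-0.75) + (-1.75)·(-1.75) + (-1.75)·(-1.75) + (4.25)·(4.25)) / 3 = 24.75/3 = 8.25
  s[Y,Z] = ((-0.75)·(2.5) + (-1.75)·(-1.5) + (-1.75)·(-2.5) + (4.25)·(1.5)) / 3 = 11.5/3 = 3.8333
  s[Z,Z] = ((2.5)·(2.5) + (-1.5)·(-1.5) + (-2.5)·(-2.5) + (1.5)·(1.5)) / 3 = 17/3 = 5.6667
  Sample standard deviations s_i = √(s[i,i]):
  s(X) = √(8.3333) = 2.8868
  s(Y) = √(8.25) = 2.8723
  s(Z) = √(5.6667) = 2.3805

Step 3 — r_{ij} = s_{ij} / (s_i · s_j):
  r[X,X] = 1 (diagonal).
  r[X,Y] = -0.8333 / (2.8868 · 2.8723) = -0.8333 / 8.2916 = -0.1005
  r[X,Z] = -1 / (2.8868 · 2.3805) = -1 / 6.8718 = -0.1455
  r[Y,Y] = 1 (diagonal).
  r[Y,Z] = 3.8333 / (2.8723 · 2.3805) = 3.8333 / 6.8374 = 0.5606
  r[Z,Z] = 1 (diagonal).

R is symmetric with unit diagonal. Assembling:

R = [[1, -0.1005, -0.1455],
 [-0.1005, 1, 0.5606],
 [-0.1455, 0.5606, 1]]


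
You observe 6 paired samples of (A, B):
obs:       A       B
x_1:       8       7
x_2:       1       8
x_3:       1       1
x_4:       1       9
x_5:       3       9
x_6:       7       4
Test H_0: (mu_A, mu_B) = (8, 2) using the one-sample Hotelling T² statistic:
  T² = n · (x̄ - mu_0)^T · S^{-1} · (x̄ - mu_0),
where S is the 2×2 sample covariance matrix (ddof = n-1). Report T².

Step 1 — sample mean vector:
  mean(A) = (8 + 1 + 1 + 1 + 3 + 7) / 6 = 21/6 = 3.5
  mean(B) = (7 + 8 + 1 + 9 + 9 + 4) / 6 = 38/6 = 6.3333
  x̄ = (3.5, 6.3333),  deviation x̄ - mu_0 = (3.5, 6.3333) - (8, 2) = (-4.5, 4.3333).

Step 2 — sample covariance matrix, S[i,j] = (1/(n-1)) · Σ_k (x_{k,i} - mean_i) · (x_{k,j} - mean_j), divisor n-1 = 5:
  S[A,A] = ((4.5)·(4.5) + (-2.5)·(-2.5) + (-2.5)·(-2.5) + (-2.5)·(-2.5) + (-0.5)·(-0.5) + (3.5)·(3.5)) / 5 = 51.5/5 = 10.3
  S[A,B] = ((4.5)·(0.6667) + (-2.5)·(1.6667) + (-2.5)·(-5.3333) + (-2.5)·(2.6667) + (-0.5)·(2.6667) + (3.5)·(-2.3333)) / 5 = -4/5 = -0.8
  S[B,B] = ((0.6667)·(0.6667) + (1.6667)·(1.6667) + (-5.3333)·(-5.3333) + (2.6667)·(2.6667) + (2.6667)·(2.6667) + (-2.3333)·(-2.3333)) / 5 = 51.3333/5 = 10.2667
  S = [[10.3, -0.8],
 [-0.8, 10.2667]].

Step 3 — invert S. det(S) = 10.3·10.2667 - (-0.8)² = 105.1067.
  S^{-1} = (1/det) · [[d, -b], [-b, a]] = [[0.0977, 0.0076],
 [0.0076, 0.098]].

Step 4 — quadratic form (x̄ - mu_0)^T · S^{-1} · (x̄ - mu_0):
  S^{-1} · (x̄ - mu_0) = (-0.4066, 0.3904),
  (x̄ - mu_0)^T · [...] = (-4.5)·(-0.4066) + (4.3333)·(0.3904) = 3.5213.

Step 5 — scale by n: T² = 6 · 3.5213 = 21.1277.

T² ≈ 21.1277


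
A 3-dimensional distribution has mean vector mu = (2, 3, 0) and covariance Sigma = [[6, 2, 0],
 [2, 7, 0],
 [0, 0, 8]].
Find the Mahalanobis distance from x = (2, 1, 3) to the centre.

Step 1 — centre the observation: (x - mu) = (0, -2, 3).

Step 2 — invert Sigma (cofactor / det for 3×3, or solve directly):
  Sigma^{-1} = [[0.1842, -0.0526, 0],
 [-0.0526, 0.1579, 0],
 [0, 0, 0.125]].

Step 3 — form the quadratic (x - mu)^T · Sigma^{-1} · (x - mu):
  Sigma^{-1} · (x - mu) = (0.1053, -0.3158, 0.375).
  (x - mu)^T · [Sigma^{-1} · (x - mu)] = (0)·(0.1053) + (-2)·(-0.3158) + (3)·(0.375) = 1.7566.

Step 4 — take square root: d = √(1.7566) ≈ 1.3254.

d(x, mu) = √(1.7566) ≈ 1.3254


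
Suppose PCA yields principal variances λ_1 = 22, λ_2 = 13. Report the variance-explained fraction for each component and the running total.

Step 1 — total variance = trace(Sigma) = Σ λ_i = 22 + 13 = 35.

Step 2 — fraction explained by component i = λ_i / Σ λ:
  PC1: 22/35 = 0.6286
  PC2: 13/35 = 0.3714

Step 3 — cumulative fraction after k components = (λ_1 + ... + λ_k) / Σ λ:
  k = 1: 22/35 = 0.6286
  k = 2: (22 + 13)/35 = 35/35 = 1

Summary (fraction, with percent):

explained: PC1 0.6286 (62.86%), PC2 0.3714 (37.14%);  cumulative: 0.6286, 1


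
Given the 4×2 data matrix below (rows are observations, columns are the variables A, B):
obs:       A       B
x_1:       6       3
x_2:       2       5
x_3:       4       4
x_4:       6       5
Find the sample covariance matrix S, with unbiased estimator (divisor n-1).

Step 1 — column means:
  mean(A) = (6 + 2 + 4 + 6) / 4 = 18/4 = 4.5
  mean(B) = (3 + 5 + 4 + 5) / 4 = 17/4 = 4.25

Step 2 — sample covariance S[i,j] = (1/(n-1)) · Σ_k (x_{k,i} - mean_i) · (x_{k,j} - mean_j), with n-1 = 3.
  S[A,A] = ((1.5)·(1.5) + (-2.5)·(-2.5) + (-0.5)·(-0.5) + (1.5)·(1.5)) / 3 = 11/3 = 3.6667
  S[A,B] = ((1.5)·(-1.25) + (-2.5)·(0.75) + (-0.5)·(-0.25) + (1.5)·(0.75)) / 3 = -2.5/3 = -0.8333
  S[B,B] = ((-1.25)·(-1.25) + (0.75)·(0.75) + (-0.25)·(-0.25) + (0.75)·(0.75)) / 3 = 2.75/3 = 0.9167

S is symmetric (S[j,i] = S[i,j]). Assembling:

S = [[3.6667, -0.8333],
 [-0.8333, 0.9167]]


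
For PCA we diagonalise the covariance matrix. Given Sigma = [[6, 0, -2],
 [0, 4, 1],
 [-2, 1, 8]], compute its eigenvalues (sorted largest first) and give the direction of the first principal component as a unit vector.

Step 1 — characteristic polynomial p(λ) = det(λI - Sigma) = λ³ - tr·λ² + c_1·λ - det, where tr = trace, c_1 = sum of the principal 2×2 minors, det = det(Sigma):
  tr = 6 + 4 + 8 = 18,
  c_1 = (6·4 - (0)²) + (6·8 - (-2)²) + (4·8 - (1)²) = 24 + 44 + 31 = 99,
  det = 6·(4·8 - (1)²) - (0)·((0)·8 - (1)·(-2)) + (-2)·((0)·(1) - 4·(-2)) = 6·(31) - (0)·(2) + (-2)·(8) = 170.
  So p(λ) = λ³ - 18λ² + 99λ - 170.
Step 2 — look for an integer root (rational root theorem: any rational root is an integer divisor of 170). Testing λ = 5:
  p(5) = 125 - 450 + 495 - 170 = 0  ✓
  Dividing out (λ - 5): p(λ) = (λ - 5)(λ² - 13λ + 34).
Step 3 — remaining eigenvalues from the quadratic λ² - 13λ + 34 = 0:
  Δ = 13² - 4·34 = 169 - 136 = 33,  λ = (13 ± √33)/2 = (13 ± 5.7446)/2 ≈ 9.3723 or 3.6277.
  Sorted: λ_1 = 9.3723,  λ_2 = 5,  λ_3 = 3.6277  (check: sum = 18 = tr ✓).

Step 4 — unit eigenvector for λ_1 ≈ 9.3723: v spans the null space of (Sigma - λ_1 I), whose rows are
  r_1 = (-3.3723, 0, -2),  r_2 = (0, -5.3723, 1),  r_3 = (-2, 1, -1.3723).
  v is orthogonal to every row, so take v ∝ r_1 × r_2 = ((0)·(1) - (-2)·(-5.3723), (-2)·(0) - (-3.3723)·(1), (-3.3723)·(-5.3723) - (0)·(0)) ≈ (-10.7446, 3.3723, 18.1168).
  Rescale (multiply by -1 so the first nonzero entry is positive): u = (10.7446, -3.3723, -18.1168).
  ||u|| = √((10.7446)² + (-3.3723)² + (-18.1168)²) = √(455.0379) ≈ 21.3316,  v_1 = u/||u|| ≈ (0.5037, -0.1581, -0.8493) (||v_1|| = 1).

λ_1 = 9.3723,  λ_2 = 5,  λ_3 = 3.6277;  v_1 ≈ (0.5037, -0.1581, -0.8493)


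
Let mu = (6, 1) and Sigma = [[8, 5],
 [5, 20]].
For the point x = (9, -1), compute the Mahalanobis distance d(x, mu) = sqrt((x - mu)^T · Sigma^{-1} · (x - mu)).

Step 1 — centre the observation: (x - mu) = (3, -2).

Step 2 — invert Sigma. det(Sigma) = 8·20 - (5)² = 135.
  Sigma^{-1} = (1/det) · [[d, -b], [-b, a]] = [[0.1481, -0.037],
 [-0.037, 0.0593]].

Step 3 — form the quadratic (x - mu)^T · Sigma^{-1} · (x - mu):
  Sigma^{-1} · (x - mu) = (0.5185, -0.2296).
  (x - mu)^T · [Sigma^{-1} · (x - mu)] = (3)·(0.5185) + (-2)·(-0.2296) = 2.0148.

Step 4 — take square root: d = √(2.0148) ≈ 1.4194.

d(x, mu) = √(2.0148) ≈ 1.4194


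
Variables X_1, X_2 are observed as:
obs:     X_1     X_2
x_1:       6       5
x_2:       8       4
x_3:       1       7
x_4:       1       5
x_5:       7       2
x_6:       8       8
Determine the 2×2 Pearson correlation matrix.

Step 1 — column means:
  mean(X_1) = (6 + 8 + 1 + 1 + 7 + 8) / 6 = 31/6 = 5.1667
  mean(X_2) = (5 + 4 + 7 + 5 + 2 + 8) / 6 = 31/6 = 5.1667

Step 2 — sample variances and covariances s[i,j] = (1/(n-1)) · Σ_k (x_{k,i} - mean_i) · (x_{k,j} - mean_j), with n-1 = 5:
  s[X_1,X_1] = ((0.8333)·(0.8333) + (2.8333)·(2.8333) + (-4.1667)·(-4.1667) + (-4.1667)·(-4.1667) + (1.8333)·(1.8333) + (2.8333)·(2.8333)) / 5 = 54.8333/5 = 10.9667
  s[X_1,X_2] = ((0.8333)·(-0.1667) + (2.8333)·(-1.1667) + (-4.1667)·(1.8333) + (-4.1667)·(-0.1667) + (1.8333)·(-3.1667) + (2.8333)·(2.8333)) / 5 = -8.1667/5 = -1.6333
  s[X_2,X_2] = ((-0.1667)·(-0.1667) + (-1.1667)·(-1.1667) + (1.8333)·(1.8333) + (-0.1667)·(-0.1667) + (-3.1667)·(-3.1667) + (2.8333)·(2.8333)) / 5 = 22.8333/5 = 4.5667
  Sample standard deviations s_i = √(s[i,i]):
  s(X_1) = √(10.9667) = 3.3116
  s(X_2) = √(4.5667) = 2.137

Step 3 — r_{ij} = s_{ij} / (s_i · s_j):
  r[X_1,X_1] = 1 (diagonal).
  r[X_1,X_2] = -1.6333 / (3.3116 · 2.137) = -1.6333 / 7.0768 = -0.2308
  r[X_2,X_2] = 1 (diagonal).

R is symmetric with unit diagonal. Assembling:

R = [[1, -0.2308],
 [-0.2308, 1]]


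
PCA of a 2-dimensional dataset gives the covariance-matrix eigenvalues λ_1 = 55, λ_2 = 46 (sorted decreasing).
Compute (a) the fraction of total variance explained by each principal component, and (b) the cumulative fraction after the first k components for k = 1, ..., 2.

Step 1 — total variance = trace(Sigma) = Σ λ_i = 55 + 46 = 101.

Step 2 — fraction explained by component i = λ_i / Σ λ:
  PC1: 55/101 = 0.5446
  PC2: 46/101 = 0.4554

Step 3 — cumulative fraction after k components = (λ_1 + ... + λ_k) / Σ λ:
  k = 1: 55/101 = 0.5446
  k = 2: (55 + 46)/101 = 101/101 = 1

Summary (fraction, with percent):

explained: PC1 0.5446 (54.46%), PC2 0.4554 (45.54%);  cumulative: 0.5446, 1


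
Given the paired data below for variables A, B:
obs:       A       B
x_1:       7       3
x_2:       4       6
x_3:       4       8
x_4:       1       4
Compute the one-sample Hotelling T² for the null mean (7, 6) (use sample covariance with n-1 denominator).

Step 1 — sample mean vector:
  mean(A) = (7 + 4 + 4 + 1) / 4 = 16/4 = 4
  mean(B) = (3 + 6 + 8 + 4) / 4 = 21/4 = 5.25
  x̄ = (4, 5.25),  deviation x̄ - mu_0 = (4, 5.25) - (7, 6) = (-3, -0.75).

Step 2 — sample covariance matrix, S[i,j] = (1/(n-1)) · Σ_k (x_{k,i} - mean_i) · (x_{k,j} - mean_j), divisor n-1 = 3:
  S[A,A] = ((3)·(3) + (0)·(0) + (0)·(0) + (-3)·(-3)) / 3 = 18/3 = 6
  S[A,B] = ((3)·(-2.25) + (0)·(0.75) + (0)·(2.75) + (-3)·(-1.25)) / 3 = -3/3 = -1
  S[B,B] = ((-2.25)·(-2.25) + (0.75)·(0.75) + (2.75)·(2.75) + (-1.25)·(-1.25)) / 3 = 14.75/3 = 4.9167
  S = [[6, -1],
 [-1, 4.9167]].

Step 3 — invert S. det(S) = 6·4.9167 - (-1)² = 28.5.
  S^{-1} = (1/det) · [[d, -b], [-b, a]] = [[0.1725, 0.0351],
 [0.0351, 0.2105]].

Step 4 — quadratic form (x̄ - mu_0)^T · S^{-1} · (x̄ - mu_0):
  S^{-1} · (x̄ - mu_0) = (-0.5439, -0.2632),
  (x̄ - mu_0)^T · [...] = (-3)·(-0.5439) + (-0.75)·(-0.2632) = 1.8289.

Step 5 — scale by n: T² = 4 · 1.8289 = 7.3158.

T² ≈ 7.3158
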